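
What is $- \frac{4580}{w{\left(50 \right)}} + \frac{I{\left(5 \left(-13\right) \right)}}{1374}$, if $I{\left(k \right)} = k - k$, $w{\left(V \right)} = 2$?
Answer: $-2290$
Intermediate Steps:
$I{\left(k \right)} = 0$
$- \frac{4580}{w{\left(50 \right)}} + \frac{I{\left(5 \left(-13\right) \right)}}{1374} = - \frac{4580}{2} + \frac{0}{1374} = \left(-4580\right) \frac{1}{2} + 0 \cdot \frac{1}{1374} = -2290 + 0 = -2290$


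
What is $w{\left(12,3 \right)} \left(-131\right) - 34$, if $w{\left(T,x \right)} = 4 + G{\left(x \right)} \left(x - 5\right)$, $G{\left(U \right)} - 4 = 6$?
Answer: $2062$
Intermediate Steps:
$G{\left(U \right)} = 10$ ($G{\left(U \right)} = 4 + 6 = 10$)
$w{\left(T,x \right)} = -46 + 10 x$ ($w{\left(T,x \right)} = 4 + 10 \left(x - 5\right) = 4 + 10 \left(-5 + x\right) = 4 + \left(-50 + 10 x\right) = -46 + 10 x$)
$w{\left(12,3 \right)} \left(-131\right) - 34 = \left(-46 + 10 \cdot 3\right) \left(-131\right) - 34 = \left(-46 + 30\right) \left(-131\right) - 34 = \left(-16\right) \left(-131\right) - 34 = 2096 - 34 = 2062$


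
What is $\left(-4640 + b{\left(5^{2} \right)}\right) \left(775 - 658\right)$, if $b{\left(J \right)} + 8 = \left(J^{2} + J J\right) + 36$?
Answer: $-393354$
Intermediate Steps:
$b{\left(J \right)} = 28 + 2 J^{2}$ ($b{\left(J \right)} = -8 + \left(\left(J^{2} + J J\right) + 36\right) = -8 + \left(\left(J^{2} + J^{2}\right) + 36\right) = -8 + \left(2 J^{2} + 36\right) = -8 + \left(36 + 2 J^{2}\right) = 28 + 2 J^{2}$)
$\left(-4640 + b{\left(5^{2} \right)}\right) \left(775 - 658\right) = \left(-4640 + \left(28 + 2 \left(5^{2}\right)^{2}\right)\right) \left(775 - 658\right) = \left(-4640 + \left(28 + 2 \cdot 25^{2}\right)\right) 117 = \left(-4640 + \left(28 + 2 \cdot 625\right)\right) 117 = \left(-4640 + \left(28 + 1250\right)\right) 117 = \left(-4640 + 1278\right) 117 = \left(-3362\right) 117 = -393354$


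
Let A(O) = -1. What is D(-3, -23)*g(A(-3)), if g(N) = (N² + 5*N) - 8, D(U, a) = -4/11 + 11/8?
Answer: -267/22 ≈ -12.136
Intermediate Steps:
D(U, a) = 89/88 (D(U, a) = -4*1/11 + 11*(⅛) = -4/11 + 11/8 = 89/88)
g(N) = -8 + N² + 5*N
D(-3, -23)*g(A(-3)) = 89*(-8 + (-1)² + 5*(-1))/88 = 89*(-8 + 1 - 5)/88 = (89/88)*(-12) = -267/22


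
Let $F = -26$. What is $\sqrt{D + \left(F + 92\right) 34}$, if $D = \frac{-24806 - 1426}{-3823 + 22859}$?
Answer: $\frac{\sqrt{50791084242}}{4759} \approx 47.356$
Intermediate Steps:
$D = - \frac{6558}{4759}$ ($D = \frac{-24806 + \left(-10048 + 8622\right)}{19036} = \left(-24806 - 1426\right) \frac{1}{19036} = \left(-26232\right) \frac{1}{19036} = - \frac{6558}{4759} \approx -1.378$)
$\sqrt{D + \left(F + 92\right) 34} = \sqrt{- \frac{6558}{4759} + \left(-26 + 92\right) 34} = \sqrt{- \frac{6558}{4759} + 66 \cdot 34} = \sqrt{- \frac{6558}{4759} + 2244} = \sqrt{\frac{10672638}{4759}} = \frac{\sqrt{50791084242}}{4759}$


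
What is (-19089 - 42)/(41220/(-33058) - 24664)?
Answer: 316216299/407691866 ≈ 0.77563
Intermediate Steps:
(-19089 - 42)/(41220/(-33058) - 24664) = -19131/(41220*(-1/33058) - 24664) = -19131/(-20610/16529 - 24664) = -19131/(-407691866/16529) = -19131*(-16529/407691866) = 316216299/407691866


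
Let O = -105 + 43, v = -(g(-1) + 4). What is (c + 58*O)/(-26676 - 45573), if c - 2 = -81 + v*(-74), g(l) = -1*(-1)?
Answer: 3305/72249 ≈ 0.045745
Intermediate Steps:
g(l) = 1
v = -5 (v = -(1 + 4) = -1*5 = -5)
O = -62
c = 291 (c = 2 + (-81 - 5*(-74)) = 2 + (-81 + 370) = 2 + 289 = 291)
(c + 58*O)/(-26676 - 45573) = (291 + 58*(-62))/(-26676 - 45573) = (291 - 3596)/(-72249) = -3305*(-1/72249) = 3305/72249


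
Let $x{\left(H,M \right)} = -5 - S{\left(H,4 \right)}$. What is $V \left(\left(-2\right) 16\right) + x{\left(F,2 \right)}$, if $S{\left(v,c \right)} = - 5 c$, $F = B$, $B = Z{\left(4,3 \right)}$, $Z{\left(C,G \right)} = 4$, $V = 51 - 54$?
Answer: $111$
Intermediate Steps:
$V = -3$ ($V = 51 - 54 = -3$)
$B = 4$
$F = 4$
$x{\left(H,M \right)} = 15$ ($x{\left(H,M \right)} = -5 - \left(-5\right) 4 = -5 - -20 = -5 + 20 = 15$)
$V \left(\left(-2\right) 16\right) + x{\left(F,2 \right)} = - 3 \left(\left(-2\right) 16\right) + 15 = \left(-3\right) \left(-32\right) + 15 = 96 + 15 = 111$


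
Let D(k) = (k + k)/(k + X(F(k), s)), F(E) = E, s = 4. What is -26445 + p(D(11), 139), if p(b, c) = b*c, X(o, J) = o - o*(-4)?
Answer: -79196/3 ≈ -26399.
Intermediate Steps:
X(o, J) = 5*o (X(o, J) = o - (-4)*o = o + 4*o = 5*o)
D(k) = 1/3 (D(k) = (k + k)/(k + 5*k) = (2*k)/((6*k)) = (2*k)*(1/(6*k)) = 1/3)
-26445 + p(D(11), 139) = -26445 + (1/3)*139 = -26445 + 139/3 = -79196/3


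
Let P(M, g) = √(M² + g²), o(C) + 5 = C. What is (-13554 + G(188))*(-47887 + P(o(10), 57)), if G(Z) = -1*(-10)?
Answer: 648581528 - 13544*√3274 ≈ 6.4781e+8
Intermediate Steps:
o(C) = -5 + C
G(Z) = 10
(-13554 + G(188))*(-47887 + P(o(10), 57)) = (-13554 + 10)*(-47887 + √((-5 + 10)² + 57²)) = -13544*(-47887 + √(5² + 3249)) = -13544*(-47887 + √(25 + 3249)) = -13544*(-47887 + √3274) = 648581528 - 13544*√3274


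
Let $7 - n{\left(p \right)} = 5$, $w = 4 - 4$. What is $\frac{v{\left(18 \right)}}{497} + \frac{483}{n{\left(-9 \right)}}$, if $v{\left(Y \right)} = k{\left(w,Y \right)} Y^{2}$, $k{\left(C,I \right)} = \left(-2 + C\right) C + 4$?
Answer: $\frac{242643}{994} \approx 244.11$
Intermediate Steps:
$w = 0$
$n{\left(p \right)} = 2$ ($n{\left(p \right)} = 7 - 5 = 2$)
$k{\left(C,I \right)} = 4 + C \left(-2 + C\right)$ ($k{\left(C,I \right)} = C \left(-2 + C\right) + 4 = 4 + C \left(-2 + C\right)$)
$v{\left(Y \right)} = 4 Y^{2}$ ($v{\left(Y \right)} = \left(4 + 0^{2} - 0\right) Y^{2} = \left(4 + 0 + 0\right) Y^{2} = 4 Y^{2}$)
$\frac{v{\left(18 \right)}}{497} + \frac{483}{n{\left(-9 \right)}} = \frac{4 \cdot 18^{2}}{497} + \frac{483}{2} = 4 \cdot 324 \cdot \frac{1}{497} + 483 \cdot \frac{1}{2} = 1296 \cdot \frac{1}{497} + \frac{483}{2} = \frac{1296}{497} + \frac{483}{2} = \frac{242643}{994}$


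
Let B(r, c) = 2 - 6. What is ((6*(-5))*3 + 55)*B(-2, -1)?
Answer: 140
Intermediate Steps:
B(r, c) = -4
((6*(-5))*3 + 55)*B(-2, -1) = ((6*(-5))*3 + 55)*(-4) = (-30*3 + 55)*(-4) = (-90 + 55)*(-4) = -35*(-4) = 140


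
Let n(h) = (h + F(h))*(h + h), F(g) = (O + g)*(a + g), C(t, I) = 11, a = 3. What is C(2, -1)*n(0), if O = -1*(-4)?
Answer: 0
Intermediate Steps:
O = 4
F(g) = (3 + g)*(4 + g) (F(g) = (4 + g)*(3 + g) = (3 + g)*(4 + g))
n(h) = 2*h*(12 + h² + 8*h) (n(h) = (h + (12 + h² + 7*h))*(h + h) = (12 + h² + 8*h)*(2*h) = 2*h*(12 + h² + 8*h))
C(2, -1)*n(0) = 11*(2*0*(12 + 0² + 8*0)) = 11*(2*0*(12 + 0 + 0)) = 11*(2*0*12) = 11*0 = 0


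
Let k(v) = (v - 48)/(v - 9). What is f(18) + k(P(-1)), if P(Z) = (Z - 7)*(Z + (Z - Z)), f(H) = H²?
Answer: 364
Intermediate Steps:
P(Z) = Z*(-7 + Z) (P(Z) = (-7 + Z)*(Z + 0) = (-7 + Z)*Z = Z*(-7 + Z))
k(v) = (-48 + v)/(-9 + v)
f(18) + k(P(-1)) = 18² + (-48 - (-7 - 1))/(-9 - (-7 - 1)) = 324 + (-48 - 1*(-8))/(-9 - 1*(-8)) = 324 + (-48 + 8)/(-9 + 8) = 324 - 40/(-1) = 324 - 1*(-40) = 324 + 40 = 364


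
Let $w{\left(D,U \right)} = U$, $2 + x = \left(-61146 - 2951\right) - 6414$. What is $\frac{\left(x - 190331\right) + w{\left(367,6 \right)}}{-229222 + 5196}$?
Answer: $\frac{130419}{112013} \approx 1.1643$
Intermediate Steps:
$x = -70513$ ($x = -2 - 70511 = -70513$)
$\frac{\left(x - 190331\right) + w{\left(367,6 \right)}}{-229222 + 5196} = \frac{\left(-70513 - 190331\right) + 6}{-229222 + 5196} = \frac{\left(-70513 - 190331\right) + 6}{-224026} = \left(-260844 + 6\right) \left(- \frac{1}{224026}\right) = \left(-260838\right) \left(- \frac{1}{224026}\right) = \frac{130419}{112013}$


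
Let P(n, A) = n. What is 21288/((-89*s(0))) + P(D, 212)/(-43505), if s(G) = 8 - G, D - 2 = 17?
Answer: -115768496/3871945 ≈ -29.899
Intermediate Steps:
D = 19 (D = 2 + 17 = 19)
21288/((-89*s(0))) + P(D, 212)/(-43505) = 21288/((-89*(8 - 1*0))) + 19/(-43505) = 21288/((-89*(8 + 0))) + 19*(-1/43505) = 21288/((-89*8)) - 19/43505 = 21288/(-712) - 19/43505 = 21288*(-1/712) - 19/43505 = -2661/89 - 19/43505 = -115768496/3871945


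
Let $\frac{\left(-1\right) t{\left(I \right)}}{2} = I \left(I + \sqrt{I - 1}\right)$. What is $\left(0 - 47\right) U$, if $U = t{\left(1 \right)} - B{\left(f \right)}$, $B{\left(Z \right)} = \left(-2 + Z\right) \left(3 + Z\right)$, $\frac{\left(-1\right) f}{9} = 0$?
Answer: $-188$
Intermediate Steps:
$t{\left(I \right)} = - 2 I \left(I + \sqrt{-1 + I}\right)$ ($t{\left(I \right)} = - 2 I \left(I + \sqrt{I - 1}\right) = - 2 I \left(I + \sqrt{-1 + I}\right)$)
$f = 0$ ($f = \left(-9\right) 0 = 0$)
$U = 4$ ($U = \left(-2\right) 1 \left(1 + \sqrt{-1 + 1}\right) - \left(-6 + 0 + 0^{2}\right) = \left(-2\right) 1 \left(1 + \sqrt{0}\right) - \left(-6 + 0 + 0\right) = \left(-2\right) 1 \left(1 + 0\right) - -6 = \left(-2\right) 1 \cdot 1 + 6 = -2 + 6 = 4$)
$\left(0 - 47\right) U = \left(0 - 47\right) 4 = \left(-47\right) 4 = -188$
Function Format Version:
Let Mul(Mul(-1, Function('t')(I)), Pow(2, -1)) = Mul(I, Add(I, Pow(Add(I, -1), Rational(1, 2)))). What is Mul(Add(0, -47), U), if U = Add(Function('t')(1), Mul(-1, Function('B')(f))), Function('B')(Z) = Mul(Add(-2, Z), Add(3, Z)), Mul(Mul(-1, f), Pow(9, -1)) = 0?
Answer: -188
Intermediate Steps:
Function('t')(I) = Mul(-2, I, Add(I, Pow(Add(-1, I), Rational(1, 2)))) (Function('t')(I) = Mul(-2, Mul(I, Add(I, Pow(Add(I, -1), Rational(1, 2))))) = Mul(-2, Mul(I, Add(I, Pow(Add(-1, I), Rational(1, 2))))) = Mul(-2, I, Add(I, Pow(Add(-1, I), Rational(1, 2)))))
f = 0 (f = Mul(-9, 0) = 0)
U = 4 (U = Add(Mul(-2, 1, Add(1, Pow(Add(-1, 1), Rational(1, 2)))), Mul(-1, Add(-6, 0, Pow(0, 2)))) = Add(Mul(-2, 1, Add(1, Pow(0, Rational(1, 2)))), Mul(-1, Add(-6, 0, 0))) = Add(Mul(-2, 1, Add(1, 0)), Mul(-1, -6)) = Add(Mul(-2, 1, 1), 6) = Add(-2, 6) = 4)
Mul(Add(0, -47), U) = Mul(Add(0, -47), 4) = Mul(-47, 4) = -188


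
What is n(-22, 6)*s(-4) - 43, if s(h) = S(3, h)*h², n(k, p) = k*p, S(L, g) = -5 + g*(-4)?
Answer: -23275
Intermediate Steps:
S(L, g) = -5 - 4*g
s(h) = h²*(-5 - 4*h) (s(h) = (-5 - 4*h)*h² = h²*(-5 - 4*h))
n(-22, 6)*s(-4) - 43 = (-22*6)*((-4)²*(-5 - 4*(-4))) - 43 = -2112*(-5 + 16) - 43 = -2112*11 - 43 = -132*176 - 43 = -23232 - 43 = -23275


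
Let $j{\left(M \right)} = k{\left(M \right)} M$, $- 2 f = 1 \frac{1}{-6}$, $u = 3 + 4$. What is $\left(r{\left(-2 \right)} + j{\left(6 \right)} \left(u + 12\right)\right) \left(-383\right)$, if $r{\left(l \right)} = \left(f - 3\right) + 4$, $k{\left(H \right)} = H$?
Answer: $- \frac{3148643}{12} \approx -2.6239 \cdot 10^{5}$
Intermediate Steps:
$u = 7$
$f = \frac{1}{12}$ ($f = - \frac{1 \frac{1}{-6}}{2} = - \frac{1 \left(- \frac{1}{6}\right)}{2} = \left(- \frac{1}{2}\right) \left(- \frac{1}{6}\right) = \frac{1}{12} \approx 0.083333$)
$r{\left(l \right)} = \frac{13}{12}$ ($r{\left(l \right)} = \left(\frac{1}{12} - 3\right) + 4 = - \frac{35}{12} + 4 = \frac{13}{12}$)
$j{\left(M \right)} = M^{2}$ ($j{\left(M \right)} = M M = M^{2}$)
$\left(r{\left(-2 \right)} + j{\left(6 \right)} \left(u + 12\right)\right) \left(-383\right) = \left(\frac{13}{12} + 6^{2} \left(7 + 12\right)\right) \left(-383\right) = \left(\frac{13}{12} + 36 \cdot 19\right) \left(-383\right) = \left(\frac{13}{12} + 684\right) \left(-383\right) = \frac{8221}{12} \left(-383\right) = - \frac{3148643}{12}$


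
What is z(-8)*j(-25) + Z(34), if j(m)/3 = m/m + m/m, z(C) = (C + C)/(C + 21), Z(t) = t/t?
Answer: -83/13 ≈ -6.3846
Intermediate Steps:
Z(t) = 1
z(C) = 2*C/(21 + C) (z(C) = (2*C)/(21 + C) = 2*C/(21 + C))
j(m) = 6 (j(m) = 3*(m/m + m/m) = 3*(1 + 1) = 3*2 = 6)
z(-8)*j(-25) + Z(34) = (2*(-8)/(21 - 8))*6 + 1 = (2*(-8)/13)*6 + 1 = (2*(-8)*(1/13))*6 + 1 = -16/13*6 + 1 = -96/13 + 1 = -83/13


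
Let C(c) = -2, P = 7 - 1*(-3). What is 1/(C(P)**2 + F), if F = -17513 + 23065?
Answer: 1/5556 ≈ 0.00017999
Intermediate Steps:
P = 10 (P = 7 + 3 = 10)
F = 5552
1/(C(P)**2 + F) = 1/((-2)**2 + 5552) = 1/(4 + 5552) = 1/5556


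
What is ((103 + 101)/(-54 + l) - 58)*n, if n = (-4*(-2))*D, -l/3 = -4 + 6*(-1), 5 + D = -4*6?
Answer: 15428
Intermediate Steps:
D = -29 (D = -5 - 4*6 = -5 - 24 = -29)
l = 30 (l = -3*(-4 + 6*(-1)) = -3*(-4 - 6) = -3*(-10) = 30)
n = -232 (n = -4*(-2)*(-29) = 8*(-29) = -232)
((103 + 101)/(-54 + l) - 58)*n = ((103 + 101)/(-54 + 30) - 58)*(-232) = (204/(-24) - 58)*(-232) = (204*(-1/24) - 58)*(-232) = (-17/2 - 58)*(-232) = -133/2*(-232) = 15428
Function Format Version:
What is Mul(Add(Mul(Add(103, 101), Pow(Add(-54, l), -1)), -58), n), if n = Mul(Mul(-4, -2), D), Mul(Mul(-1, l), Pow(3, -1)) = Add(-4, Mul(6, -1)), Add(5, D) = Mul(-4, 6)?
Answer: 15428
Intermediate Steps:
D = -29 (D = Add(-5, Mul(-4, 6)) = Add(-5, -24) = -29)
l = 30 (l = Mul(-3, Add(-4, Mul(6, -1))) = Mul(-3, Add(-4, -6)) = Mul(-3, -10) = 30)
n = -232 (n = Mul(Mul(-4, -2), -29) = Mul(8, -29) = -232)
Mul(Add(Mul(Add(103, 101), Pow(Add(-54, l), -1)), -58), n) = Mul(Add(Mul(Add(103, 101), Pow(Add(-54, 30), -1)), -58), -232) = Mul(Add(Mul(204, Pow(-24, -1)), -58), -232) = Mul(Add(Mul(204, Rational(-1, 24)), -58), -232) = Mul(Add(Rational(-17, 2), -58), -232) = Mul(Rational(-133, 2), -232) = 15428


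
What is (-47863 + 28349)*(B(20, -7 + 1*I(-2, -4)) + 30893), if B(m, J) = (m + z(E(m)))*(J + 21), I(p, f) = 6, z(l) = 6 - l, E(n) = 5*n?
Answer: -573965282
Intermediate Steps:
B(m, J) = (6 - 4*m)*(21 + J) (B(m, J) = (m + (6 - 5*m))*(J + 21) = (m + (6 - 5*m))*(21 + J) = (6 - 4*m)*(21 + J))
(-47863 + 28349)*(B(20, -7 + 1*I(-2, -4)) + 30893) = (-47863 + 28349)*((126 - 84*20 + 6*(-7 + 1*6) - 4*(-7 + 1*6)*20) + 30893) = -19514*((126 - 1680 + 6*(-7 + 6) - 4*(-7 + 6)*20) + 30893) = -19514*((126 - 1680 + 6*(-1) - 4*(-1)*20) + 30893) = -19514*((126 - 1680 - 6 + 80) + 30893) = -19514*(-1480 + 30893) = -19514*29413 = -573965282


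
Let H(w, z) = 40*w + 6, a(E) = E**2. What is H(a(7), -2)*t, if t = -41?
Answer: -80606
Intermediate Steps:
H(w, z) = 6 + 40*w
H(a(7), -2)*t = (6 + 40*7**2)*(-41) = (6 + 40*49)*(-41) = (6 + 1960)*(-41) = 1966*(-41) = -80606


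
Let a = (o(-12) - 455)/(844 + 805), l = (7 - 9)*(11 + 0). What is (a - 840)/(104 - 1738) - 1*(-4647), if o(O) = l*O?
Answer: 12522568853/2694466 ≈ 4647.5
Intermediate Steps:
l = -22 (l = -2*11 = -22)
o(O) = -22*O
a = -191/1649 (a = (-22*(-12) - 455)/(844 + 805) = (264 - 455)/1649 = -191*1/1649 = -191/1649 ≈ -0.11583)
(a - 840)/(104 - 1738) - 1*(-4647) = (-191/1649 - 840)/(104 - 1738) - 1*(-4647) = -1385351/1649/(-1634) + 4647 = -1385351/1649*(-1/1634) + 4647 = 1385351/2694466 + 4647 = 12522568853/2694466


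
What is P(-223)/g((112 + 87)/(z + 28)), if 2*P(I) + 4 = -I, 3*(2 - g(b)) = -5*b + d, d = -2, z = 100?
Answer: 14016/673 ≈ 20.826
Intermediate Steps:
g(b) = 8/3 + 5*b/3 (g(b) = 2 - (-5*b - 2)/3 = 2 - (-2 - 5*b)/3 = 2 + (2/3 + 5*b/3) = 8/3 + 5*b/3)
P(I) = -2 - I/2 (P(I) = -2 + (-I)/2 = -2 - I/2)
P(-223)/g((112 + 87)/(z + 28)) = (-2 - 1/2*(-223))/(8/3 + 5*((112 + 87)/(100 + 28))/3) = (-2 + 223/2)/(8/3 + 5*(199/128)/3) = 219/(2*(8/3 + 5*(199*(1/128))/3)) = 219/(2*(8/3 + (5/3)*(199/128))) = 219/(2*(8/3 + 995/384)) = 219/(2*(673/128)) = (219/2)*(128/673) = 14016/673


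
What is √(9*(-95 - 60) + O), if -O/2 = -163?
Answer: I*√1069 ≈ 32.696*I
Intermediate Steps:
O = 326 (O = -2*(-163) = 326)
√(9*(-95 - 60) + O) = √(9*(-95 - 60) + 326) = √(9*(-155) + 326) = √(-1395 + 326) = √(-1069) = I*√1069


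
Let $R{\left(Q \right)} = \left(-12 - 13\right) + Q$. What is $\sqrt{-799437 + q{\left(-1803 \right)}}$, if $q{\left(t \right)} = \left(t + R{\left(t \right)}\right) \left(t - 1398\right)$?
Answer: $\sqrt{10823394} \approx 3289.9$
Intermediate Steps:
$R{\left(Q \right)} = -25 + Q$
$q{\left(t \right)} = \left(-1398 + t\right) \left(-25 + 2 t\right)$ ($q{\left(t \right)} = \left(t + \left(-25 + t\right)\right) \left(t - 1398\right) = \left(-25 + 2 t\right) \left(-1398 + t\right) = \left(-1398 + t\right) \left(-25 + 2 t\right)$)
$\sqrt{-799437 + q{\left(-1803 \right)}} = \sqrt{-799437 + \left(34950 - -5086263 + 2 \left(-1803\right)^{2}\right)} = \sqrt{-799437 + \left(34950 + 5086263 + 2 \cdot 3250809\right)} = \sqrt{-799437 + \left(34950 + 5086263 + 6501618\right)} = \sqrt{-799437 + 11622831} = \sqrt{10823394}$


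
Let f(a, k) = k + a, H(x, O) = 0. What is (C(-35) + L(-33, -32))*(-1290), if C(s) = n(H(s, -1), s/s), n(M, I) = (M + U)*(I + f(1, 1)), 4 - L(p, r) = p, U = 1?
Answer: -51600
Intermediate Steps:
f(a, k) = a + k
L(p, r) = 4 - p
n(M, I) = (1 + M)*(2 + I) (n(M, I) = (M + 1)*(I + (1 + 1)) = (1 + M)*(I + 2) = (1 + M)*(2 + I))
C(s) = 3 (C(s) = 2 + s/s + 2*0 + (s/s)*0 = 2 + 1 + 0 + 1*0 = 2 + 1 + 0 + 0 = 3)
(C(-35) + L(-33, -32))*(-1290) = (3 + (4 - 1*(-33)))*(-1290) = (3 + (4 + 33))*(-1290) = (3 + 37)*(-1290) = 40*(-1290) = -51600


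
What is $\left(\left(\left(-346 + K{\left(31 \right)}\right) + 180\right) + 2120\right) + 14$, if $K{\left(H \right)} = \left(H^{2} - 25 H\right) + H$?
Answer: $2185$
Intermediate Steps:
$K{\left(H \right)} = H^{2} - 24 H$
$\left(\left(\left(-346 + K{\left(31 \right)}\right) + 180\right) + 2120\right) + 14 = \left(\left(\left(-346 + 31 \left(-24 + 31\right)\right) + 180\right) + 2120\right) + 14 = \left(\left(\left(-346 + 31 \cdot 7\right) + 180\right) + 2120\right) + 14 = \left(\left(\left(-346 + 217\right) + 180\right) + 2120\right) + 14 = \left(\left(-129 + 180\right) + 2120\right) + 14 = \left(51 + 2120\right) + 14 = 2171 + 14 = 2185$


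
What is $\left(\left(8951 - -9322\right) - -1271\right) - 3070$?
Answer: $16474$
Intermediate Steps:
$\left(\left(8951 - -9322\right) - -1271\right) - 3070 = \left(\left(8951 + 9322\right) + \left(-11262 + 12533\right)\right) - 3070 = \left(18273 + 1271\right) - 3070 = 19544 - 3070 = 16474$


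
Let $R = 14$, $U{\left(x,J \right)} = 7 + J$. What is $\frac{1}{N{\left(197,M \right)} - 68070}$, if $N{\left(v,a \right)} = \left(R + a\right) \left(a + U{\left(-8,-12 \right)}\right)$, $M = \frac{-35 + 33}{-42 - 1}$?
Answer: $- \frac{1849}{125990082} \approx -1.4676 \cdot 10^{-5}$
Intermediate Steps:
$M = \frac{2}{43}$ ($M = - \frac{2}{-43} = \left(-2\right) \left(- \frac{1}{43}\right) = \frac{2}{43} \approx 0.046512$)
$N{\left(v,a \right)} = \left(-5 + a\right) \left(14 + a\right)$ ($N{\left(v,a \right)} = \left(14 + a\right) \left(a + \left(7 - 12\right)\right) = \left(14 + a\right) \left(a - 5\right) = \left(14 + a\right) \left(-5 + a\right) = \left(-5 + a\right) \left(14 + a\right)$)
$\frac{1}{N{\left(197,M \right)} - 68070} = \frac{1}{\left(-70 + \left(\frac{2}{43}\right)^{2} + 9 \cdot \frac{2}{43}\right) - 68070} = \frac{1}{\left(-70 + \frac{4}{1849} + \frac{18}{43}\right) - 68070} = \frac{1}{- \frac{128652}{1849} - 68070} = \frac{1}{- \frac{125990082}{1849}} = - \frac{1849}{125990082}$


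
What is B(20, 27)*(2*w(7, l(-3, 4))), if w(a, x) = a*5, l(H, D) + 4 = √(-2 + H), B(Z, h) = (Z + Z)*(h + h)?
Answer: 151200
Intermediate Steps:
B(Z, h) = 4*Z*h (B(Z, h) = (2*Z)*(2*h) = 4*Z*h)
l(H, D) = -4 + √(-2 + H)
w(a, x) = 5*a
B(20, 27)*(2*w(7, l(-3, 4))) = (4*20*27)*(2*(5*7)) = 2160*(2*35) = 2160*70 = 151200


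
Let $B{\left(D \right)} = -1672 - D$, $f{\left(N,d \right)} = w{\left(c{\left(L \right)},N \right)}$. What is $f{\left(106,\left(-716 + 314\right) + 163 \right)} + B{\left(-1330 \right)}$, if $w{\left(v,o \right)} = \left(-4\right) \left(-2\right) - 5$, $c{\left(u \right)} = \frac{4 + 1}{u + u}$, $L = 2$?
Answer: $-339$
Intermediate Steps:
$c{\left(u \right)} = \frac{5}{2 u}$
$w{\left(v,o \right)} = 3$ ($w{\left(v,o \right)} = 8 - 5 = 3$)
$f{\left(N,d \right)} = 3$
$f{\left(106,\left(-716 + 314\right) + 163 \right)} + B{\left(-1330 \right)} = 3 - 342 = -339$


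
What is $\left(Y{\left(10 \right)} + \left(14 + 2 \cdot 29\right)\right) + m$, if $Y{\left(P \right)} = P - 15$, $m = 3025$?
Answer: $3092$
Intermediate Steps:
$Y{\left(P \right)} = -15 + P$
$\left(Y{\left(10 \right)} + \left(14 + 2 \cdot 29\right)\right) + m = \left(\left(-15 + 10\right) + \left(14 + 2 \cdot 29\right)\right) + 3025 = \left(-5 + \left(14 + 58\right)\right) + 3025 = \left(-5 + 72\right) + 3025 = 67 + 3025 = 3092$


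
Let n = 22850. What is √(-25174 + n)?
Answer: 2*I*√581 ≈ 48.208*I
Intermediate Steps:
√(-25174 + n) = √(-25174 + 22850) = √(-2324) = 2*I*√581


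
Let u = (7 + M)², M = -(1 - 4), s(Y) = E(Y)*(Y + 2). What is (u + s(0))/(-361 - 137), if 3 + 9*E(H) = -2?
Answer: -445/2241 ≈ -0.19857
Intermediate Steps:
E(H) = -5/9 (E(H) = -⅓ + (⅑)*(-2) = -⅓ - 2/9 = -5/9)
s(Y) = -10/9 - 5*Y/9 (s(Y) = -5*(Y + 2)/9 = -5*(2 + Y)/9 = -10/9 - 5*Y/9)
M = 3 (M = -1*(-3) = 3)
u = 100 (u = (7 + 3)² = 10² = 100)
(u + s(0))/(-361 - 137) = (100 + (-10/9 - 5/9*0))/(-361 - 137) = (100 + (-10/9 + 0))/(-498) = (100 - 10/9)*(-1/498) = (890/9)*(-1/498) = -445/2241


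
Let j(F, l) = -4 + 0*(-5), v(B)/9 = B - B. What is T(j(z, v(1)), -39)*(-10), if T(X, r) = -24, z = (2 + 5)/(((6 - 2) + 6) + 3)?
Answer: 240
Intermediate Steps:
v(B) = 0 (v(B) = 9*(B - B) = 9*0 = 0)
z = 7/13 (z = 7/((4 + 6) + 3) = 7/(10 + 3) = 7/13 ≈ 0.53846)
j(F, l) = -4 (j(F, l) = -4 + 0 = -4)
T(j(z, v(1)), -39)*(-10) = -24*(-10) = 240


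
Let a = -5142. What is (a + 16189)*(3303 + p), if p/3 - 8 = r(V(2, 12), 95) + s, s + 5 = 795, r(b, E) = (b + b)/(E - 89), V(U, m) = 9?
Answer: 63034182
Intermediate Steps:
r(b, E) = 2*b/(-89 + E) (r(b, E) = (2*b)/(-89 + E) = 2*b/(-89 + E))
s = 790 (s = -5 + 795 = 790)
p = 2403 (p = 24 + 3*(2*9/(-89 + 95) + 790) = 24 + 3*(2*9/6 + 790) = 24 + 3*(2*9*(⅙) + 790) = 24 + 3*(3 + 790) = 24 + 3*793 = 24 + 2379 = 2403)
(a + 16189)*(3303 + p) = (-5142 + 16189)*(3303 + 2403) = 11047*5706 = 63034182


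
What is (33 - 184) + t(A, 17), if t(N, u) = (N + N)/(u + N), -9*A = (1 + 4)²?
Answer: -9689/64 ≈ -151.39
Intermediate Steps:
A = -25/9 (A = -(1 + 4)²/9 = -⅑*5² = -⅑*25 = -25/9 ≈ -2.7778)
t(N, u) = 2*N/(N + u) (t(N, u) = (2*N)/(N + u) = 2*N/(N + u))
(33 - 184) + t(A, 17) = (33 - 184) + 2*(-25/9)/(-25/9 + 17) = -151 + 2*(-25/9)/(128/9) = -151 + 2*(-25/9)*(9/128) = -151 - 25/64 = -9689/64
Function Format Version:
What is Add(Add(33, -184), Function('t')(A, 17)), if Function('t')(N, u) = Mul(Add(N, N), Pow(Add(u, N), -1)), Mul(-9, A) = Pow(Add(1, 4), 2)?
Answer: Rational(-9689, 64) ≈ -151.39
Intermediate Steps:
A = Rational(-25, 9) (A = Mul(Rational(-1, 9), Pow(Add(1, 4), 2)) = Mul(Rational(-1, 9), Pow(5, 2)) = Mul(Rational(-1, 9), 25) = Rational(-25, 9) ≈ -2.7778)
Function('t')(N, u) = Mul(2, N, Pow(Add(N, u), -1)) (Function('t')(N, u) = Mul(Mul(2, N), Pow(Add(N, u), -1)) = Mul(2, N, Pow(Add(N, u), -1)))
Add(Add(33, -184), Function('t')(A, 17)) = Add(Add(33, -184), Mul(2, Rational(-25, 9), Pow(Add(Rational(-25, 9), 17), -1))) = Add(-151, Mul(2, Rational(-25, 9), Pow(Rational(128, 9), -1))) = Add(-151, Mul(2, Rational(-25, 9), Rational(9, 128))) = Add(-151, Rational(-25, 64)) = Rational(-9689, 64)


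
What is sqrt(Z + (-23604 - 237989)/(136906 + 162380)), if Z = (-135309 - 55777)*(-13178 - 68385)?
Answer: sqrt(155114484941952131570)/99762 ≈ 1.2484e+5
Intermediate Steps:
Z = 15585547418 (Z = -191086*(-81563) = 15585547418)
sqrt(Z + (-23604 - 237989)/(136906 + 162380)) = sqrt(15585547418 + (-23604 - 237989)/(136906 + 162380)) = sqrt(15585547418 - 261593/299286) = sqrt(4664536144281955/299286) = sqrt(155114484941952131570)/99762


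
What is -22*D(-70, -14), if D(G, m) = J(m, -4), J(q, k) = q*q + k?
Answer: -4224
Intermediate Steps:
J(q, k) = k + q² (J(q, k) = q² + k = k + q²)
D(G, m) = -4 + m²
-22*D(-70, -14) = -22*(-4 + (-14)²) = -22*(-4 + 196) = -22*192 = -4224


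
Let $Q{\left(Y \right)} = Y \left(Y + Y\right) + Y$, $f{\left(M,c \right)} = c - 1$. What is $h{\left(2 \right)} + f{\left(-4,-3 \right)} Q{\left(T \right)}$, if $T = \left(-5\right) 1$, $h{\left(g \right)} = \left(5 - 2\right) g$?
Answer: $-174$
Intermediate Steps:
$f{\left(M,c \right)} = -1 + c$ ($f{\left(M,c \right)} = c - 1 = -1 + c$)
$h{\left(g \right)} = 3 g$
$T = -5$
$Q{\left(Y \right)} = Y + 2 Y^{2}$ ($Q{\left(Y \right)} = Y 2 Y + Y = 2 Y^{2} + Y = Y + 2 Y^{2}$)
$h{\left(2 \right)} + f{\left(-4,-3 \right)} Q{\left(T \right)} = 3 \cdot 2 + \left(-1 - 3\right) \left(- 5 \left(1 + 2 \left(-5\right)\right)\right) = 6 - 4 \left(- 5 \left(1 - 10\right)\right) = 6 - 4 \left(\left(-5\right) \left(-9\right)\right) = 6 - 180 = -174$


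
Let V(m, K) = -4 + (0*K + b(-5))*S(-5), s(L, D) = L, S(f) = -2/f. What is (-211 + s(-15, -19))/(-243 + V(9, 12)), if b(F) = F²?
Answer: 226/237 ≈ 0.95359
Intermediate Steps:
V(m, K) = 6 (V(m, K) = -4 + (0*K + (-5)²)*(-2/(-5)) = -4 + (0 + 25)*(-2*(-⅕)) = -4 + 25*(⅖) = -4 + 10 = 6)
(-211 + s(-15, -19))/(-243 + V(9, 12)) = (-211 - 15)/(-243 + 6) = -226/(-237) = -226*(-1/237) = 226/237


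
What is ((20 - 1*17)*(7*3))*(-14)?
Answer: -882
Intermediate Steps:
((20 - 1*17)*(7*3))*(-14) = ((20 - 17)*21)*(-14) = (3*21)*(-14) = 63*(-14) = -882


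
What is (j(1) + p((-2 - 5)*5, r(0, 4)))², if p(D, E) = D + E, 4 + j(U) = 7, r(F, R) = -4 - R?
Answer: 1600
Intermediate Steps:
j(U) = 3 (j(U) = -4 + 7 = 3)
(j(1) + p((-2 - 5)*5, r(0, 4)))² = (3 + ((-2 - 5)*5 + (-4 - 1*4)))² = (3 + (-7*5 + (-4 - 4)))² = (3 + (-35 - 8))² = (3 - 43)² = (-40)² = 1600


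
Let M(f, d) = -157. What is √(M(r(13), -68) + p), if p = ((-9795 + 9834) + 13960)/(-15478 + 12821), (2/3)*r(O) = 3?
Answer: 2*I*√286390059/2657 ≈ 12.738*I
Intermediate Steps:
r(O) = 9/2 (r(O) = (3/2)*3 = 9/2)
p = -13999/2657 (p = (39 + 13960)/(-2657) = 13999*(-1/2657) = -13999/2657 ≈ -5.2687)
√(M(r(13), -68) + p) = √(-157 - 13999/2657) = √(-431148/2657) = 2*I*√286390059/2657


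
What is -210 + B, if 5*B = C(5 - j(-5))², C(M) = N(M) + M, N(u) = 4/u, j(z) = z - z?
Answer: -25409/125 ≈ -203.27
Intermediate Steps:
j(z) = 0
C(M) = M + 4/M (C(M) = 4/M + M = M + 4/M)
B = 841/125 (B = ((5 - 1*0) + 4/(5 - 1*0))²/5 = ((5 + 0) + 4/(5 + 0))²/5 = (5 + 4/5)²/5 = (5 + 4*(⅕))²/5 = (5 + ⅘)²/5 = (29/5)²/5 = (⅕)*(841/25) = 841/125 ≈ 6.7280)
-210 + B = -210 + 841/125 = -25409/125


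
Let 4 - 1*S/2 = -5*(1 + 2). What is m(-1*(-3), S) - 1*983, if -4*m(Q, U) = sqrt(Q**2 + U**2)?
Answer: -983 - sqrt(1453)/4 ≈ -992.53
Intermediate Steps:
S = 38 (S = 8 - (-10)*(1 + 2) = 8 - (-10)*3 = 8 - 2*(-15) = 8 + 30 = 38)
m(Q, U) = -sqrt(Q**2 + U**2)/4
m(-1*(-3), S) - 1*983 = -sqrt((-1*(-3))**2 + 38**2)/4 - 1*983 = -sqrt(3**2 + 1444)/4 - 983 = -sqrt(9 + 1444)/4 - 983 = -sqrt(1453)/4 - 983 = -983 - sqrt(1453)/4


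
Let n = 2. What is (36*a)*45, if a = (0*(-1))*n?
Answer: 0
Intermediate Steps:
a = 0 (a = (0*(-1))*2 = 0*2 = 0)
(36*a)*45 = (36*0)*45 = 0*45 = 0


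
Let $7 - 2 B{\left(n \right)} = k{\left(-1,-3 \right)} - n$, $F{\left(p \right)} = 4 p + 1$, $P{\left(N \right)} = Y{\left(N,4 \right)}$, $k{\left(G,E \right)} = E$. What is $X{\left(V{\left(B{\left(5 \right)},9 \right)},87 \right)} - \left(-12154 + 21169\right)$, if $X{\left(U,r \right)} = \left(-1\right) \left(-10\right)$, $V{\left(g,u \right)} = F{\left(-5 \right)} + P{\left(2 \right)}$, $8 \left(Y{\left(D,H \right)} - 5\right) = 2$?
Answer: $-9005$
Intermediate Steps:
$Y{\left(D,H \right)} = \frac{21}{4}$ ($Y{\left(D,H \right)} = 5 + \frac{1}{8} \cdot 2 = 5 + \frac{1}{4} = \frac{21}{4}$)
$P{\left(N \right)} = \frac{21}{4}$
$F{\left(p \right)} = 1 + 4 p$
$B{\left(n \right)} = 5 + \frac{n}{2}$ ($B{\left(n \right)} = \frac{7}{2} - \frac{-3 - n}{2} = \frac{7}{2} + \left(\frac{3}{2} + \frac{n}{2}\right) = 5 + \frac{n}{2}$)
$V{\left(g,u \right)} = - \frac{55}{4}$ ($V{\left(g,u \right)} = \left(1 + 4 \left(-5\right)\right) + \frac{21}{4} = \left(1 - 20\right) + \frac{21}{4} = -19 + \frac{21}{4} = - \frac{55}{4}$)
$X{\left(U,r \right)} = 10$
$X{\left(V{\left(B{\left(5 \right)},9 \right)},87 \right)} - \left(-12154 + 21169\right) = 10 - \left(-12154 + 21169\right) = 10 - 9015 = -9005$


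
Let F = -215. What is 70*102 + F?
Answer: 6925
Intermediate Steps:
70*102 + F = 70*102 - 215 = 7140 - 215 = 6925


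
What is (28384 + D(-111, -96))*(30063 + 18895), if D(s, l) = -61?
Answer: 1386637434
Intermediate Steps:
(28384 + D(-111, -96))*(30063 + 18895) = (28384 - 61)*(30063 + 18895) = 28323*48958 = 1386637434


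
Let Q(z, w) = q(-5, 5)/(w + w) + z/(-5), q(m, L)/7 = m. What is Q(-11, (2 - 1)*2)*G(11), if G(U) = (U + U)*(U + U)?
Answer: -15851/5 ≈ -3170.2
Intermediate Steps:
q(m, L) = 7*m
G(U) = 4*U² (G(U) = (2*U)*(2*U) = 4*U²)
Q(z, w) = -35/(2*w) - z/5 (Q(z, w) = (7*(-5))/(w + w) + z/(-5) = -35*1/(2*w) + z*(-⅕) = -35/(2*w) - z/5)
Q(-11, (2 - 1)*2)*G(11) = (-35*1/(2*(2 - 1))/2 - ⅕*(-11))*(4*11²) = (-35/(2*(1*2)) + 11/5)*(4*121) = (-35/2/2 + 11/5)*484 = (-35/2*½ + 11/5)*484 = (-35/4 + 11/5)*484 = -131/20*484 = -15851/5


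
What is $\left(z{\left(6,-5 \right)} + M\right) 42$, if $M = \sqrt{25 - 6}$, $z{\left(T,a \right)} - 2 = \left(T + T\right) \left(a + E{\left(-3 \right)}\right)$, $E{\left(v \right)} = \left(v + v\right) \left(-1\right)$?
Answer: $588 + 42 \sqrt{19} \approx 771.07$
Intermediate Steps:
$E{\left(v \right)} = - 2 v$ ($E{\left(v \right)} = 2 v \left(-1\right) = - 2 v$)
$z{\left(T,a \right)} = 2 + 2 T \left(6 + a\right)$ ($z{\left(T,a \right)} = 2 + \left(T + T\right) \left(a - -6\right) = 2 + 2 T \left(a + 6\right) = 2 + 2 T \left(6 + a\right)$)
$M = \sqrt{19} \approx 4.3589$
$\left(z{\left(6,-5 \right)} + M\right) 42 = \left(\left(2 + 12 \cdot 6 + 2 \cdot 6 \left(-5\right)\right) + \sqrt{19}\right) 42 = \left(\left(2 + 72 - 60\right) + \sqrt{19}\right) 42 = \left(14 + \sqrt{19}\right) 42 = 588 + 42 \sqrt{19}$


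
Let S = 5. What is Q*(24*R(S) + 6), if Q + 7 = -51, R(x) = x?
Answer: -7308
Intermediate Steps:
Q = -58 (Q = -7 - 51 = -58)
Q*(24*R(S) + 6) = -58*(24*5 + 6) = -58*(120 + 6) = -58*126 = -7308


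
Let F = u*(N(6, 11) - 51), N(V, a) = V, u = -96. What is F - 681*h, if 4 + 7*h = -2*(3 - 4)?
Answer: 31602/7 ≈ 4514.6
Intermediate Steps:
h = -2/7 (h = -4/7 + (-2*(3 - 4))/7 = -4/7 + (-2*(-1))/7 = -4/7 + (⅐)*2 = -4/7 + 2/7 = -2/7 ≈ -0.28571)
F = 4320 (F = -96*(6 - 51) = -96*(-45) = 4320)
F - 681*h = 4320 - 681*(-2)/7 = 4320 - 1*(-1362/7) = 4320 + 1362/7 = 31602/7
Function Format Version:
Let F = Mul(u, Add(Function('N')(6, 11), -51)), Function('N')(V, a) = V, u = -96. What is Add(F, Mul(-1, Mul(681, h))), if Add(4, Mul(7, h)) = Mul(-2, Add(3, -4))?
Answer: Rational(31602, 7) ≈ 4514.6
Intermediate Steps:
h = Rational(-2, 7) (h = Add(Rational(-4, 7), Mul(Rational(1, 7), Mul(-2, Add(3, -4)))) = Add(Rational(-4, 7), Mul(Rational(1, 7), Mul(-2, -1))) = Add(Rational(-4, 7), Mul(Rational(1, 7), 2)) = Add(Rational(-4, 7), Rational(2, 7)) = Rational(-2, 7) ≈ -0.28571)
F = 4320 (F = Mul(-96, Add(6, -51)) = Mul(-96, -45) = 4320)
Add(F, Mul(-1, Mul(681, h))) = Add(4320, Mul(-1, Mul(681, Rational(-2, 7)))) = Add(4320, Mul(-1, Rational(-1362, 7))) = Add(4320, Rational(1362, 7)) = Rational(31602, 7)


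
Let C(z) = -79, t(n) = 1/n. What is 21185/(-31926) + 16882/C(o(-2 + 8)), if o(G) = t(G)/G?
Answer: -540648347/2522154 ≈ -214.36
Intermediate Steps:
o(G) = G⁻² (o(G) = 1/(G*G) = G⁻²)
21185/(-31926) + 16882/C(o(-2 + 8)) = 21185/(-31926) + 16882/(-79) = 21185*(-1/31926) + 16882*(-1/79) = -21185/31926 - 16882/79 = -540648347/2522154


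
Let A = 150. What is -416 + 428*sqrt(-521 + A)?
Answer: -416 + 428*I*sqrt(371) ≈ -416.0 + 8243.9*I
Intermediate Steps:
-416 + 428*sqrt(-521 + A) = -416 + 428*sqrt(-521 + 150) = -416 + 428*sqrt(-371) = -416 + 428*(I*sqrt(371)) = -416 + 428*I*sqrt(371)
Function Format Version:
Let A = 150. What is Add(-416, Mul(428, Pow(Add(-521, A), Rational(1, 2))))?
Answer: Add(-416, Mul(428, I, Pow(371, Rational(1, 2)))) ≈ Add(-416.00, Mul(8243.9, I))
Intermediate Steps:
Add(-416, Mul(428, Pow(Add(-521, A), Rational(1, 2)))) = Add(-416, Mul(428, Pow(Add(-521, 150), Rational(1, 2)))) = Add(-416, Mul(428, Pow(-371, Rational(1, 2)))) = Add(-416, Mul(428, Mul(I, Pow(371, Rational(1, 2))))) = Add(-416, Mul(428, I, Pow(371, Rational(1, 2))))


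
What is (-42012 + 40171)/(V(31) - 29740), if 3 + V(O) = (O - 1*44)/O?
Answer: 57071/922046 ≈ 0.061896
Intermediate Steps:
V(O) = -3 + (-44 + O)/O (V(O) = -3 + (O - 1*44)/O = -3 + (O - 44)/O = -3 + (-44 + O)/O)
(-42012 + 40171)/(V(31) - 29740) = (-42012 + 40171)/((-2 - 44/31) - 29740) = -1841/((-2 - 44*1/31) - 29740) = -1841/((-2 - 44/31) - 29740) = -1841/(-106/31 - 29740) = -1841/(-922046/31) = -1841*(-31/922046) = 57071/922046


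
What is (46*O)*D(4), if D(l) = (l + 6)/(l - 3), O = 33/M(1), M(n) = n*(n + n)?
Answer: 7590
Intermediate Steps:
M(n) = 2*n² (M(n) = n*(2*n) = 2*n²)
O = 33/2 (O = 33/((2*1²)) = 33/((2*1)) = 33/2 ≈ 16.500)
D(l) = (6 + l)/(-3 + l)
(46*O)*D(4) = (46*(33/2))*((6 + 4)/(-3 + 4)) = 759*(10/1) = 759*(1*10) = 759*10 = 7590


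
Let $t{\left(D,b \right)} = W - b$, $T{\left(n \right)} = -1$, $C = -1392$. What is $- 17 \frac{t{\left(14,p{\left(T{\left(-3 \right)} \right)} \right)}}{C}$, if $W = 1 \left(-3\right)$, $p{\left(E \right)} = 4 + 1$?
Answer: $- \frac{17}{174} \approx -0.097701$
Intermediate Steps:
$p{\left(E \right)} = 5$
$W = -3$
$t{\left(D,b \right)} = -3 - b$
$- 17 \frac{t{\left(14,p{\left(T{\left(-3 \right)} \right)} \right)}}{C} = - 17 \frac{-3 - 5}{-1392} = - 17 \left(-3 - 5\right) \left(- \frac{1}{1392}\right) = - 17 \left(\left(-8\right) \left(- \frac{1}{1392}\right)\right) = \left(-17\right) \frac{1}{174} = - \frac{17}{174}$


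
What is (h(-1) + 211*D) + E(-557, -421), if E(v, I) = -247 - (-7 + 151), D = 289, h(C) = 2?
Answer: 60590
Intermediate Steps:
E(v, I) = -391 (E(v, I) = -247 - 1*144 = -247 - 144 = -391)
(h(-1) + 211*D) + E(-557, -421) = (2 + 211*289) - 391 = (2 + 60979) - 391 = 60981 - 391 = 60590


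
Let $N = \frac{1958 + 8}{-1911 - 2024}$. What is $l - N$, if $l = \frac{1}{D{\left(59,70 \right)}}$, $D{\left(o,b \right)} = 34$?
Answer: $\frac{70779}{133790} \approx 0.52903$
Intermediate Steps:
$N = - \frac{1966}{3935}$ ($N = \frac{1966}{-3935} = 1966 \left(- \frac{1}{3935}\right) = - \frac{1966}{3935} \approx -0.49962$)
$l = \frac{1}{34} \approx 0.029412$
$l - N = \frac{1}{34} - - \frac{1966}{3935} = \frac{1}{34} + \frac{1966}{3935} = \frac{70779}{133790}$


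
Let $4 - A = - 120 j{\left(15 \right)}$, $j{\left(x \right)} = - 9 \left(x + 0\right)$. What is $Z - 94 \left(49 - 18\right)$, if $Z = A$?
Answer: $-19110$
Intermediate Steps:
$j{\left(x \right)} = - 9 x$
$A = -16196$ ($A = 4 - - 120 \left(\left(-9\right) 15\right) = 4 - \left(-120\right) \left(-135\right) = 4 - 16200 = -16196$)
$Z = -16196$
$Z - 94 \left(49 - 18\right) = -16196 - 94 \left(49 - 18\right) = -16196 - 2914 = -19110$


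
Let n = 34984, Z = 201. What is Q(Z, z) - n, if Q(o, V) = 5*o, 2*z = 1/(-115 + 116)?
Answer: -33979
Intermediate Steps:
z = ½ (z = 1/(2*(-115 + 116)) = (½)/1 = (½)*1 = ½ ≈ 0.50000)
Q(Z, z) - n = 5*201 - 1*34984 = 1005 - 34984 = -33979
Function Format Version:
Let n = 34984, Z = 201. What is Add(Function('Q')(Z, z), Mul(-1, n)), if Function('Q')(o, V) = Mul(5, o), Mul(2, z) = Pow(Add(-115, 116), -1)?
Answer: -33979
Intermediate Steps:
z = Rational(1, 2) (z = Mul(Rational(1, 2), Pow(Add(-115, 116), -1)) = Mul(Rational(1, 2), Pow(1, -1)) = Mul(Rational(1, 2), 1) = Rational(1, 2) ≈ 0.50000)
Add(Function('Q')(Z, z), Mul(-1, n)) = Add(Mul(5, 201), Mul(-1, 34984)) = Add(1005, -34984) = -33979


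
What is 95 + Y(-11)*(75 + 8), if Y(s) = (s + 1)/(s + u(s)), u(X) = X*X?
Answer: 962/11 ≈ 87.455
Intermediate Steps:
u(X) = X²
Y(s) = (1 + s)/(s + s²) (Y(s) = (s + 1)/(s + s²) = (1 + s)/(s + s²))
95 + Y(-11)*(75 + 8) = 95 + (75 + 8)/(-11) = 95 - 1/11*83 = 95 - 83/11 = 962/11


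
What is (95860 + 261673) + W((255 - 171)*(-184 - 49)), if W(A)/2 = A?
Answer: 318389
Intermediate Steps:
W(A) = 2*A
(95860 + 261673) + W((255 - 171)*(-184 - 49)) = (95860 + 261673) + 2*((255 - 171)*(-184 - 49)) = 357533 + 2*(84*(-233)) = 357533 + 2*(-19572) = 357533 - 39144 = 318389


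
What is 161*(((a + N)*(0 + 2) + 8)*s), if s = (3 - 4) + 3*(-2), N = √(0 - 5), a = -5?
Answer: 2254 - 2254*I*√5 ≈ 2254.0 - 5040.1*I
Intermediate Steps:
N = I*√5 (N = √(-5) = I*√5 ≈ 2.2361*I)
s = -7 (s = -1 - 6 = -7)
161*(((a + N)*(0 + 2) + 8)*s) = 161*(((-5 + I*√5)*(0 + 2) + 8)*(-7)) = 161*(((-5 + I*√5)*2 + 8)*(-7)) = 161*(((-10 + 2*I*√5) + 8)*(-7)) = 161*((-2 + 2*I*√5)*(-7)) = 161*(14 - 14*I*√5) = 2254 - 2254*I*√5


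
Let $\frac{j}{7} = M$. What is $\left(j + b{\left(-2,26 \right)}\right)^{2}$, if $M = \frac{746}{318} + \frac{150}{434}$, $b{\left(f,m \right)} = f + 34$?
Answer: $\frac{62797352836}{24295041} \approx 2584.8$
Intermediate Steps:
$b{\left(f,m \right)} = 34 + f$
$M = \frac{92866}{34503}$ ($M = 746 \cdot \frac{1}{318} + 150 \cdot \frac{1}{434} = \frac{373}{159} + \frac{75}{217} = \frac{92866}{34503} \approx 2.6915$)
$j = \frac{92866}{4929}$ ($j = 7 \cdot \frac{92866}{34503} = \frac{92866}{4929} \approx 18.841$)
$\left(j + b{\left(-2,26 \right)}\right)^{2} = \left(\frac{92866}{4929} + \left(34 - 2\right)\right)^{2} = \left(\frac{92866}{4929} + 32\right)^{2} = \left(\frac{250594}{4929}\right)^{2} = \frac{62797352836}{24295041}$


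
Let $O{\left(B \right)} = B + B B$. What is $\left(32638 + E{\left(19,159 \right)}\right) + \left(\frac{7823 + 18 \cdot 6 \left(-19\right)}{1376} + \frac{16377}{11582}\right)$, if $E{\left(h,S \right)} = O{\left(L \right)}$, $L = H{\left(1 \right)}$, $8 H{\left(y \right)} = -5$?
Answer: $\frac{520231962095}{15936832} \approx 32643.0$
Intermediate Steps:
$H{\left(y \right)} = - \frac{5}{8}$ ($H{\left(y \right)} = \frac{1}{8} \left(-5\right) = - \frac{5}{8}$)
$L = - \frac{5}{8} \approx -0.625$
$O{\left(B \right)} = B + B^{2}$
$E{\left(h,S \right)} = - \frac{15}{64}$ ($E{\left(h,S \right)} = - \frac{5 \left(1 - \frac{5}{8}\right)}{8} = \left(- \frac{5}{8}\right) \frac{3}{8} = - \frac{15}{64}$)
$\left(32638 + E{\left(19,159 \right)}\right) + \left(\frac{7823 + 18 \cdot 6 \left(-19\right)}{1376} + \frac{16377}{11582}\right) = \left(32638 - \frac{15}{64}\right) + \left(\frac{7823 + 18 \cdot 6 \left(-19\right)}{1376} + \frac{16377}{11582}\right) = \frac{2088817}{64} + \left(\left(7823 + 108 \left(-19\right)\right) \frac{1}{1376} + 16377 \cdot \frac{1}{11582}\right) = \frac{2088817}{64} + \left(\left(7823 - 2052\right) \frac{1}{1376} + \frac{16377}{11582}\right) = \frac{2088817}{64} + \left(5771 \cdot \frac{1}{1376} + \frac{16377}{11582}\right) = \frac{2088817}{64} + \left(\frac{5771}{1376} + \frac{16377}{11582}\right) = \frac{2088817}{64} + \frac{44687237}{7968416} = \frac{520231962095}{15936832}$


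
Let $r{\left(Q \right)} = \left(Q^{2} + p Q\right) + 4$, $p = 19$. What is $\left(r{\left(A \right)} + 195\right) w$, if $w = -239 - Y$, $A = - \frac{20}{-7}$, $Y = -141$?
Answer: $-25622$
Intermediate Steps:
$A = \frac{20}{7}$ ($A = \left(-20\right) \left(- \frac{1}{7}\right) = \frac{20}{7} \approx 2.8571$)
$r{\left(Q \right)} = 4 + Q^{2} + 19 Q$ ($r{\left(Q \right)} = \left(Q^{2} + 19 Q\right) + 4 = 4 + Q^{2} + 19 Q$)
$w = -98$ ($w = -239 - -141 = -239 + 141 = -98$)
$\left(r{\left(A \right)} + 195\right) w = \left(\left(4 + \left(\frac{20}{7}\right)^{2} + 19 \cdot \frac{20}{7}\right) + 195\right) \left(-98\right) = \left(\left(4 + \frac{400}{49} + \frac{380}{7}\right) + 195\right) \left(-98\right) = \left(\frac{3256}{49} + 195\right) \left(-98\right) = \frac{12811}{49} \left(-98\right) = -25622$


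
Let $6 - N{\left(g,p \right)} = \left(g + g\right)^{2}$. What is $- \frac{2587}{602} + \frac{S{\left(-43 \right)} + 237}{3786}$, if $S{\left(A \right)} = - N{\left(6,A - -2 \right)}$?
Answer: $- \frac{797386}{189931} \approx -4.1983$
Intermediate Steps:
$N{\left(g,p \right)} = 6 - 4 g^{2}$ ($N{\left(g,p \right)} = 6 - \left(g + g\right)^{2} = 6 - \left(2 g\right)^{2} = 6 - 4 g^{2}$)
$S{\left(A \right)} = 138$ ($S{\left(A \right)} = - (6 - 4 \cdot 6^{2}) = - (6 - 144) = \left(-1\right) \left(-138\right) = 138$)
$- \frac{2587}{602} + \frac{S{\left(-43 \right)} + 237}{3786} = - \frac{2587}{602} + \frac{138 + 237}{3786} = \left(-2587\right) \frac{1}{602} + 375 \cdot \frac{1}{3786} = - \frac{2587}{602} + \frac{125}{1262} = - \frac{797386}{189931}$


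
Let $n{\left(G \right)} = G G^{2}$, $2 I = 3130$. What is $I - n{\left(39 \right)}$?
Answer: $-57754$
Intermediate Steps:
$I = 1565$ ($I = \frac{1}{2} \cdot 3130 = 1565$)
$n{\left(G \right)} = G^{3}$
$I - n{\left(39 \right)} = 1565 - 39^{3} = 1565 - 59319 = -57754$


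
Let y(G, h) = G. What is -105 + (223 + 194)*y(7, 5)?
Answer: 2814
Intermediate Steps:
-105 + (223 + 194)*y(7, 5) = -105 + (223 + 194)*7 = -105 + 417*7 = -105 + 2919 = 2814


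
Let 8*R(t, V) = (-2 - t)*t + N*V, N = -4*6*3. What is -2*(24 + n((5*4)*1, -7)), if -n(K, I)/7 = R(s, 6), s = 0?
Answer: -804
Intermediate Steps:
N = -72 (N = -24*3 = -72)
R(t, V) = -9*V + t*(-2 - t)/8 (R(t, V) = ((-2 - t)*t - 72*V)/8 = (t*(-2 - t) - 72*V)/8 = (-72*V + t*(-2 - t))/8 = -9*V + t*(-2 - t)/8)
n(K, I) = 378 (n(K, I) = -7*(-9*6 - ¼*0 - ⅛*0²) = -7*(-54 + 0 - ⅛*0) = -7*(-54 + 0 + 0) = -7*(-54) = 378)
-2*(24 + n((5*4)*1, -7)) = -2*(24 + 378) = -2*402 = -804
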